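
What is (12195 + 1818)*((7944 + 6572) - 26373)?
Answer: -166152141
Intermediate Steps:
(12195 + 1818)*((7944 + 6572) - 26373) = 14013*(14516 - 26373) = 14013*(-11857) = -166152141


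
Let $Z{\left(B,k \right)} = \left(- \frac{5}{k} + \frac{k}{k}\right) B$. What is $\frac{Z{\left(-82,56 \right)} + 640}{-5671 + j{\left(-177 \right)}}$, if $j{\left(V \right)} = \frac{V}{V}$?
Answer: $- \frac{15829}{158760} \approx -0.099704$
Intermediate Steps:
$j{\left(V \right)} = 1$
$Z{\left(B,k \right)} = B \left(1 - \frac{5}{k}\right)$ ($Z{\left(B,k \right)} = \left(- \frac{5}{k} + 1\right) B = \left(1 - \frac{5}{k}\right) B = B \left(1 - \frac{5}{k}\right)$)
$\frac{Z{\left(-82,56 \right)} + 640}{-5671 + j{\left(-177 \right)}} = \frac{- \frac{82 \left(-5 + 56\right)}{56} + 640}{-5671 + 1} = \frac{\left(-82\right) \frac{1}{56} \cdot 51 + 640}{-5670} = \left(- \frac{2091}{28} + 640\right) \left(- \frac{1}{5670}\right) = \frac{15829}{28} \left(- \frac{1}{5670}\right) = - \frac{15829}{158760}$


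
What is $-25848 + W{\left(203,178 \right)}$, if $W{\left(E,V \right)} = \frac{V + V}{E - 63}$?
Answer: $- \frac{904591}{35} \approx -25845.0$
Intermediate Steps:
$W{\left(E,V \right)} = \frac{2 V}{-63 + E}$
$-25848 + W{\left(203,178 \right)} = -25848 + 2 \cdot 178 \frac{1}{-63 + 203} = -25848 + 2 \cdot 178 \cdot \frac{1}{140} = -25848 + \frac{89}{35} = - \frac{904591}{35}$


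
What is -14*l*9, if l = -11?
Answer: 1386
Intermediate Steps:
-14*l*9 = -14*(-11)*9 = 154*9 = 1386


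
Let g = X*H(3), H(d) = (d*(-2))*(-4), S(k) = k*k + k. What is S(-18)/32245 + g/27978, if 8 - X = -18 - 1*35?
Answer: 9294658/150358435 ≈ 0.061817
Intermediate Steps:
X = 61 (X = 8 - (-18 - 1*35) = 8 - (-18 - 35) = 8 - 1*(-53) = 8 + 53 = 61)
S(k) = k + k² (S(k) = k² + k = k + k²)
H(d) = 8*d (H(d) = -2*d*(-4) = 8*d)
g = 1464 (g = 61*(8*3) = 61*24 = 1464)
S(-18)/32245 + g/27978 = -18*(1 - 18)/32245 + 1464/27978 = -18*(-17)*(1/32245) + 1464*(1/27978) = 306*(1/32245) + 244/4663 = 306/32245 + 244/4663 = 9294658/150358435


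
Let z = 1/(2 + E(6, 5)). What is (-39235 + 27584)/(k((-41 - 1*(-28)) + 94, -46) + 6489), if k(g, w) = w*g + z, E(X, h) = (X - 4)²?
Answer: -69906/16579 ≈ -4.2165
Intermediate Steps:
E(X, h) = (-4 + X)²
z = ⅙ (z = 1/(2 + (-4 + 6)²) = 1/(2 + 2²) = 1/(2 + 4) = 1/6 = ⅙ ≈ 0.16667)
k(g, w) = ⅙ + g*w (k(g, w) = w*g + ⅙ = g*w + ⅙ = ⅙ + g*w)
(-39235 + 27584)/(k((-41 - 1*(-28)) + 94, -46) + 6489) = (-39235 + 27584)/((⅙ + ((-41 - 1*(-28)) + 94)*(-46)) + 6489) = -11651/((⅙ + ((-41 + 28) + 94)*(-46)) + 6489) = -11651/((⅙ + (-13 + 94)*(-46)) + 6489) = -11651/((⅙ + 81*(-46)) + 6489) = -11651/((⅙ - 3726) + 6489) = -11651/(-22355/6 + 6489) = -11651/16579/6 = -11651*6/16579 = -69906/16579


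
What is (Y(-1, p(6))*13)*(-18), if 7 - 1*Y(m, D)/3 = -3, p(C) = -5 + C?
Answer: -7020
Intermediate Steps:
Y(m, D) = 30 (Y(m, D) = 21 - 3*(-3) = 21 + 9 = 30)
(Y(-1, p(6))*13)*(-18) = (30*13)*(-18) = 390*(-18) = -7020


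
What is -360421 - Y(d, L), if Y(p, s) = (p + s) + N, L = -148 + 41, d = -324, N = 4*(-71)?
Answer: -359706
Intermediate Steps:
N = -284
L = -107
Y(p, s) = -284 + p + s (Y(p, s) = (p + s) - 284 = -284 + p + s)
-360421 - Y(d, L) = -360421 - (-284 - 324 - 107) = -360421 - 1*(-715) = -360421 + 715 = -359706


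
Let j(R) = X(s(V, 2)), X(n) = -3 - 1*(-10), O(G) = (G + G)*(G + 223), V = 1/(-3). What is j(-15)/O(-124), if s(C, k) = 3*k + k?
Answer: -7/24552 ≈ -0.00028511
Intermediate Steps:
V = -1/3 ≈ -0.33333
s(C, k) = 4*k
O(G) = 2*G*(223 + G) (O(G) = (2*G)*(223 + G) = 2*G*(223 + G))
X(n) = 7 (X(n) = -3 + 10 = 7)
j(R) = 7
j(-15)/O(-124) = 7/((2*(-124)*(223 - 124))) = 7/((2*(-124)*99)) = 7/(-24552) = 7*(-1/24552) = -7/24552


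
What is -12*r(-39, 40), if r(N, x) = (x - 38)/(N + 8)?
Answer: 24/31 ≈ 0.77419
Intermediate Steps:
r(N, x) = (-38 + x)/(8 + N)
-12*r(-39, 40) = -12*(-38 + 40)/(8 - 39) = -12*2/(-31) = -(-12)*2/31 = -12*(-2/31) = 24/31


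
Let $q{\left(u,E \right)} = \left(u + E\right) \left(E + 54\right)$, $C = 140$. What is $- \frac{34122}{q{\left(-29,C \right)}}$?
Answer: $- \frac{5687}{3589} \approx -1.5846$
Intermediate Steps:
$q{\left(u,E \right)} = \left(54 + E\right) \left(E + u\right)$ ($q{\left(u,E \right)} = \left(E + u\right) \left(54 + E\right) = \left(54 + E\right) \left(E + u\right)$)
$- \frac{34122}{q{\left(-29,C \right)}} = - \frac{34122}{140^{2} + 54 \cdot 140 + 54 \left(-29\right) + 140 \left(-29\right)} = - \frac{34122}{19600 + 7560 - 1566 - 4060} = - \frac{34122}{21534} = \left(-34122\right) \frac{1}{21534} = - \frac{5687}{3589}$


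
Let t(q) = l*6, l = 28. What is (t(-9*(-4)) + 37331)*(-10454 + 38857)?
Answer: 1065084097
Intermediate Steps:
t(q) = 168 (t(q) = 28*6 = 168)
(t(-9*(-4)) + 37331)*(-10454 + 38857) = (168 + 37331)*(-10454 + 38857) = 37499*28403 = 1065084097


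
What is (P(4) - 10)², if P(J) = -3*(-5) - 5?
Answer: 0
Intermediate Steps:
P(J) = 10 (P(J) = 15 - 5 = 10)
(P(4) - 10)² = (10 - 10)² = 0² = 0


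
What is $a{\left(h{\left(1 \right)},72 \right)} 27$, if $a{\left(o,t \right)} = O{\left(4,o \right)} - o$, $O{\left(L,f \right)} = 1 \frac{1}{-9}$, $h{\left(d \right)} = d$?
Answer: $-30$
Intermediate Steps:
$O{\left(L,f \right)} = - \frac{1}{9}$ ($O{\left(L,f \right)} = 1 \left(- \frac{1}{9}\right) = - \frac{1}{9}$)
$a{\left(o,t \right)} = - \frac{1}{9} - o$
$a{\left(h{\left(1 \right)},72 \right)} 27 = \left(- \frac{1}{9} - 1\right) 27 = \left(- \frac{10}{9}\right) 27 = -30$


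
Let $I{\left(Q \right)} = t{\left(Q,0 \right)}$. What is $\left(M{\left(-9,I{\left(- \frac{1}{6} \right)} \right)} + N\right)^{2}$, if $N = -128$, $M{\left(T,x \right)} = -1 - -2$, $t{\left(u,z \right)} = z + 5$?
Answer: $16129$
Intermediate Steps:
$t{\left(u,z \right)} = 5 + z$
$I{\left(Q \right)} = 5$ ($I{\left(Q \right)} = 5 + 0 = 5$)
$M{\left(T,x \right)} = 1$ ($M{\left(T,x \right)} = -1 + 2 = 1$)
$\left(M{\left(-9,I{\left(- \frac{1}{6} \right)} \right)} + N\right)^{2} = \left(1 - 128\right)^{2} = \left(-127\right)^{2} = 16129$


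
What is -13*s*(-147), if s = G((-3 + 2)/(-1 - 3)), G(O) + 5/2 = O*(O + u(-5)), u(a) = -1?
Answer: -82173/16 ≈ -5135.8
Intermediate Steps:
G(O) = -5/2 + O*(-1 + O) (G(O) = -5/2 + O*(O - 1) = -5/2 + O*(-1 + O))
s = -43/16 (s = -5/2 + ((-3 + 2)/(-1 - 3))² - (-3 + 2)/(-1 - 3) = -5/2 + (-1/(-4))² - (-1)/(-4) = -5/2 + (-1*(-¼))² - (-1)*(-1)/4 = -5/2 + (¼)² - 1*¼ = -5/2 + 1/16 - ¼ = -43/16 ≈ -2.6875)
-13*s*(-147) = -13*(-43/16)*(-147) = (559/16)*(-147) = -82173/16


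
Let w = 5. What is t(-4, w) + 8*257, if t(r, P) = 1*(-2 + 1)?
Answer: 2055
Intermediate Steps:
t(r, P) = -1 (t(r, P) = 1*(-1) = -1)
t(-4, w) + 8*257 = -1 + 8*257 = -1 + 2056 = 2055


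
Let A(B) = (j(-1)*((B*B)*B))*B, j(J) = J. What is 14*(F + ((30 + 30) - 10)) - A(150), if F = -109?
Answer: 506249174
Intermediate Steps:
A(B) = -B⁴ (A(B) = (-B*B*B)*B = (-B²*B)*B = (-B³)*B = -B⁴)
14*(F + ((30 + 30) - 10)) - A(150) = 14*(-109 + ((30 + 30) - 10)) - (-1)*150⁴ = 14*(-109 + (60 - 10)) - (-1)*506250000 = 14*(-109 + 50) - 1*(-506250000) = 14*(-59) + 506250000 = -826 + 506250000 = 506249174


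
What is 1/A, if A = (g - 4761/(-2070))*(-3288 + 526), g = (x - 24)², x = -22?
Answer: -5/29253723 ≈ -1.7092e-7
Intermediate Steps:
g = 2116 (g = (-22 - 24)² = (-46)² = 2116)
A = -29253723/5 (A = (2116 - 4761/(-2070))*(-3288 + 526) = (2116 - 4761*(-1/2070))*(-2762) = (2116 + 23/10)*(-2762) = (21183/10)*(-2762) = -29253723/5 ≈ -5.8507e+6)
1/A = 1/(-29253723/5) = -5/29253723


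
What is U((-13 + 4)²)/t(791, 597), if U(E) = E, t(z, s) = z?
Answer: 81/791 ≈ 0.10240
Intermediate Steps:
U((-13 + 4)²)/t(791, 597) = (-13 + 4)²/791 = (-9)²*(1/791) = 81*(1/791) = 81/791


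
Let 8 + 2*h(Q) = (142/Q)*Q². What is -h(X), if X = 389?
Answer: -27615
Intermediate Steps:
h(Q) = -4 + 71*Q (h(Q) = -4 + ((142/Q)*Q²)/2 = -4 + (142*Q)/2 = -4 + 71*Q)
-h(X) = -(-4 + 71*389) = -(-4 + 27619) = -1*27615 = -27615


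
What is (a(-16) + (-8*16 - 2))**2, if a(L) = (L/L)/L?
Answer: 4330561/256 ≈ 16916.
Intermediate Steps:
a(L) = 1/L
(a(-16) + (-8*16 - 2))**2 = (1/(-16) + (-8*16 - 2))**2 = (-1/16 + (-128 - 2))**2 = (-1/16 - 130)**2 = (-2081/16)**2 = 4330561/256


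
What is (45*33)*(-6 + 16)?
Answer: 14850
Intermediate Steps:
(45*33)*(-6 + 16) = 1485*10 = 14850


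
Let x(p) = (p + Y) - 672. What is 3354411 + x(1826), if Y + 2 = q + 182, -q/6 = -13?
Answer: 3355823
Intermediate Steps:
q = 78 (q = -6*(-13) = 78)
Y = 258 (Y = -2 + (78 + 182) = -2 + 260 = 258)
x(p) = -414 + p (x(p) = (p + 258) - 672 = (258 + p) - 672 = -414 + p)
3354411 + x(1826) = 3354411 + (-414 + 1826) = 3354411 + 1412 = 3355823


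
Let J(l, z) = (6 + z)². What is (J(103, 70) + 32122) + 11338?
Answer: 49236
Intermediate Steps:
(J(103, 70) + 32122) + 11338 = ((6 + 70)² + 32122) + 11338 = (76² + 32122) + 11338 = (5776 + 32122) + 11338 = 37898 + 11338 = 49236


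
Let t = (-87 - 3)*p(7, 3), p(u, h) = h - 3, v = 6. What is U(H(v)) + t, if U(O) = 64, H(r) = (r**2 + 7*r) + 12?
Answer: 64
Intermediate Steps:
p(u, h) = -3 + h
H(r) = 12 + r**2 + 7*r
t = 0 (t = (-87 - 3)*(-3 + 3) = -90*0 = 0)
U(H(v)) + t = 64 + 0 = 64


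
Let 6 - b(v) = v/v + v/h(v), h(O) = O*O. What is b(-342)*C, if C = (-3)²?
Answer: 1711/38 ≈ 45.026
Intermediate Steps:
h(O) = O²
C = 9
b(v) = 5 - 1/v (b(v) = 6 - (v/v + v/(v²)) = 6 - (1 + v/v²) = 6 - (1 + 1/v) = 6 + (-1 - 1/v) = 5 - 1/v)
b(-342)*C = (5 - 1/(-342))*9 = (5 - 1*(-1/342))*9 = (5 + 1/342)*9 = (1711/342)*9 = 1711/38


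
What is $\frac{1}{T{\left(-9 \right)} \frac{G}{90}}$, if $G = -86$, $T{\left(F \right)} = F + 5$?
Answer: $\frac{45}{172} \approx 0.26163$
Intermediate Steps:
$T{\left(F \right)} = 5 + F$
$\frac{1}{T{\left(-9 \right)} \frac{G}{90}} = \frac{1}{\left(5 - 9\right) \left(- \frac{86}{90}\right)} = \frac{1}{\left(-4\right) \left(\left(-86\right) \frac{1}{90}\right)} = \frac{1}{\left(-4\right) \left(- \frac{43}{45}\right)} = \frac{1}{\frac{172}{45}} = \frac{45}{172}$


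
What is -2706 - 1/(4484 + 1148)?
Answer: -15240193/5632 ≈ -2706.0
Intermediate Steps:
-2706 - 1/(4484 + 1148) = -2706 - 1/5632 = -15240193/5632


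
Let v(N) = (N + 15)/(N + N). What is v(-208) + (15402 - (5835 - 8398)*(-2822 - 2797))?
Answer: -5984615327/416 ≈ -1.4386e+7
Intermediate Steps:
v(N) = (15 + N)/(2*N) (v(N) = (15 + N)/((2*N)) = (15 + N)*(1/(2*N)) = (15 + N)/(2*N))
v(-208) + (15402 - (5835 - 8398)*(-2822 - 2797)) = (1/2)*(15 - 208)/(-208) + (15402 - (5835 - 8398)*(-2822 - 2797)) = (1/2)*(-1/208)*(-193) + (15402 - (-2563)*(-5619)) = 193/416 + (15402 - 1*14401497) = 193/416 + (15402 - 14401497) = 193/416 - 14386095 = -5984615327/416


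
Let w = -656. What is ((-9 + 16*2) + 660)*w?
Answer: -448048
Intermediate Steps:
((-9 + 16*2) + 660)*w = ((-9 + 16*2) + 660)*(-656) = ((-9 + 32) + 660)*(-656) = (23 + 660)*(-656) = 683*(-656) = -448048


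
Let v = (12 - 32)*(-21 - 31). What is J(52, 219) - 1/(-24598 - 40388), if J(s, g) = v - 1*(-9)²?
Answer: 62321575/64986 ≈ 959.00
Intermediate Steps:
v = 1040 (v = -20*(-52) = 1040)
J(s, g) = 959 (J(s, g) = 1040 - 1*(-9)² = 1040 - 1*81 = 1040 - 81 = 959)
J(52, 219) - 1/(-24598 - 40388) = 959 - 1/(-24598 - 40388) = 959 - 1/(-64986) = 959 - 1*(-1/64986) = 959 + 1/64986 = 62321575/64986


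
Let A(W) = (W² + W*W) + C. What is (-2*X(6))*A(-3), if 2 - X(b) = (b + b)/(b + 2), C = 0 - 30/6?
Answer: -13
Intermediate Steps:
C = -5 (C = 0 - 30/6 = 0 - 5*1 = 0 - 5 = -5)
A(W) = -5 + 2*W² (A(W) = (W² + W*W) - 5 = (W² + W²) - 5 = 2*W² - 5 = -5 + 2*W²)
X(b) = 2 - 2*b/(2 + b) (X(b) = 2 - (b + b)/(b + 2) = 2 - 2*b/(2 + b))
(-2*X(6))*A(-3) = (-8/(2 + 6))*(-5 + 2*(-3)²) = (-8/8)*(-5 + 2*9) = (-8/8)*(-5 + 18) = -2*½*13 = -1*13 = -13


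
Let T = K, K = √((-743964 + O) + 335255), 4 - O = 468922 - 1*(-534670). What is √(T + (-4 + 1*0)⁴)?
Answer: √(256 + I*√1412297) ≈ 27.126 + 21.905*I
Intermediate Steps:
O = -1003588 (O = 4 - (468922 - 1*(-534670)) = 4 - (468922 + 534670) = 4 - 1*1003592 = 4 - 1003592 = -1003588)
K = I*√1412297 (K = √((-743964 - 1003588) + 335255) = √(-1747552 + 335255) = √(-1412297) = I*√1412297 ≈ 1188.4*I)
T = I*√1412297 ≈ 1188.4*I
√(T + (-4 + 1*0)⁴) = √(I*√1412297 + (-4 + 1*0)⁴) = √(I*√1412297 + (-4 + 0)⁴) = √(I*√1412297 + (-4)⁴) = √(I*√1412297 + 256) = √(256 + I*√1412297)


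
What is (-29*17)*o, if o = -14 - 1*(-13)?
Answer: 493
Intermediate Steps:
o = -1 (o = -14 + 13 = -1)
(-29*17)*o = -29*17*(-1) = -493*(-1) = 493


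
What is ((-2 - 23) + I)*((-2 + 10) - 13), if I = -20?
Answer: 225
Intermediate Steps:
((-2 - 23) + I)*((-2 + 10) - 13) = ((-2 - 23) - 20)*((-2 + 10) - 13) = (-25 - 20)*(8 - 13) = -45*(-5) = 225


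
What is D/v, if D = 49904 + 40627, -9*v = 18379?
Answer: -814779/18379 ≈ -44.332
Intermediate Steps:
v = -18379/9 (v = -⅑*18379 = -18379/9 ≈ -2042.1)
D = 90531
D/v = 90531/(-18379/9) = 90531*(-9/18379) = -814779/18379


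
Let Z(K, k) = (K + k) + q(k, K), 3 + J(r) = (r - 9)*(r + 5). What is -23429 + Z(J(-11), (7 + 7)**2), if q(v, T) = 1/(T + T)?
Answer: -5409143/234 ≈ -23116.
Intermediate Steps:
J(r) = -3 + (-9 + r)*(5 + r) (J(r) = -3 + (r - 9)*(r + 5) = -3 + (-9 + r)*(5 + r))
q(v, T) = 1/(2*T)
Z(K, k) = K + k + 1/(2*K) (Z(K, k) = (K + k) + 1/(2*K) = K + k + 1/(2*K))
-23429 + Z(J(-11), (7 + 7)**2) = -23429 + ((-48 + (-11)**2 - 4*(-11)) + (7 + 7)**2 + 1/(2*(-48 + (-11)**2 - 4*(-11)))) = -23429 + ((-48 + 121 + 44) + 14**2 + 1/(2*(-48 + 121 + 44))) = -23429 + (117 + 196 + (1/2)/117) = -23429 + (117 + 196 + (1/2)*(1/117)) = -23429 + (117 + 196 + 1/234) = -23429 + 73243/234 = -5409143/234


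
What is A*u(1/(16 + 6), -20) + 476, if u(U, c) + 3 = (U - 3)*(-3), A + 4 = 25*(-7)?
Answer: -12619/22 ≈ -573.59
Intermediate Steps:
A = -179 (A = -4 + 25*(-7) = -4 - 175 = -179)
u(U, c) = 6 - 3*U (u(U, c) = -3 + (U - 3)*(-3) = -3 + (-3 + U)*(-3) = -3 + (9 - 3*U) = 6 - 3*U)
A*u(1/(16 + 6), -20) + 476 = -179*(6 - 3/(16 + 6)) + 476 = -179*(6 - 3/22) + 476 = -179*129/22 + 476 = -23091/22 + 476 = -12619/22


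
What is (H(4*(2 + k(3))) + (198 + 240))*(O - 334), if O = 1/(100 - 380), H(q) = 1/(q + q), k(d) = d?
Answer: -234083063/1600 ≈ -1.4630e+5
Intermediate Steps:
H(q) = 1/(2*q)
O = -1/280 (O = 1/(-280) = -1/280 ≈ -0.0035714)
(H(4*(2 + k(3))) + (198 + 240))*(O - 334) = (1/(2*((4*(2 + 3)))) + (198 + 240))*(-1/280 - 334) = (1/(2*((4*5))) + 438)*(-93521/280) = ((½)/20 + 438)*(-93521/280) = ((½)*(1/20) + 438)*(-93521/280) = (1/40 + 438)*(-93521/280) = (17521/40)*(-93521/280) = -234083063/1600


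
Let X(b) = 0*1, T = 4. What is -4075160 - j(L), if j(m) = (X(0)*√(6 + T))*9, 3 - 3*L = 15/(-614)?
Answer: -4075160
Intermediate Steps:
L = 619/614 (L = 1 - 5/(-614) = 1 - 5*(-1)/614 = 1 - ⅓*(-15/614) = 1 + 5/614 = 619/614 ≈ 1.0081)
X(b) = 0
j(m) = 0 (j(m) = (0*√(6 + 4))*9 = (0*√10)*9 = 0*9 = 0)
-4075160 - j(L) = -4075160 - 1*0 = -4075160 + 0 = -4075160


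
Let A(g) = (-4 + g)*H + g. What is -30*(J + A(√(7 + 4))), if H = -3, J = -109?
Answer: 2910 + 60*√11 ≈ 3109.0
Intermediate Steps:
A(g) = 12 - 2*g (A(g) = (-4 + g)*(-3) + g = (12 - 3*g) + g = 12 - 2*g)
-30*(J + A(√(7 + 4))) = -30*(-109 + (12 - 2*√(7 + 4))) = -30*(-109 + (12 - 2*√11)) = -30*(-97 - 2*√11) = 2910 + 60*√11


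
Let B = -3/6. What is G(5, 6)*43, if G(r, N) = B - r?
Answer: -473/2 ≈ -236.50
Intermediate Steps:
B = -½ (B = -3*⅙ = -½ ≈ -0.50000)
G(r, N) = -½ - r
G(5, 6)*43 = (-½ - 1*5)*43 = (-½ - 5)*43 = -11/2*43 = -473/2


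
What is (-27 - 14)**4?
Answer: 2825761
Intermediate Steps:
(-27 - 14)**4 = (-41)**4 = 2825761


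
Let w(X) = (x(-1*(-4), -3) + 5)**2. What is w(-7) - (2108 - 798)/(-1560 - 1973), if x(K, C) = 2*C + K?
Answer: 33107/3533 ≈ 9.3708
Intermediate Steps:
x(K, C) = K + 2*C
w(X) = 9 (w(X) = ((-1*(-4) + 2*(-3)) + 5)**2 = ((4 - 6) + 5)**2 = (-2 + 5)**2 = 3**2 = 9)
w(-7) - (2108 - 798)/(-1560 - 1973) = 9 - (2108 - 798)/(-1560 - 1973) = 9 - 1310/(-3533) = 9 - 1310*(-1)/3533 = 9 - 1*(-1310/3533) = 9 + 1310/3533 = 33107/3533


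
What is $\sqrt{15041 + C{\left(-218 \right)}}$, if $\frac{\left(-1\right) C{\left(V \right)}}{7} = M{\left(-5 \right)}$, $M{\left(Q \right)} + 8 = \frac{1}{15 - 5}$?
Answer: $\frac{\sqrt{1509630}}{10} \approx 122.87$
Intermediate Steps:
$M{\left(Q \right)} = - \frac{79}{10}$ ($M{\left(Q \right)} = -8 + \frac{1}{15 - 5} = -8 + \frac{1}{10} = - \frac{79}{10}$)
$C{\left(V \right)} = \frac{553}{10}$ ($C{\left(V \right)} = \left(-7\right) \left(- \frac{79}{10}\right) = \frac{553}{10}$)
$\sqrt{15041 + C{\left(-218 \right)}} = \sqrt{15041 + \frac{553}{10}} = \sqrt{\frac{150963}{10}} = \frac{\sqrt{1509630}}{10}$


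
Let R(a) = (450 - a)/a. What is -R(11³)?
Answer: 881/1331 ≈ 0.66191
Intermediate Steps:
R(a) = (450 - a)/a
-R(11³) = -(450 - 1*11³)/(11³) = -(450 - 1*1331)/1331 = -(450 - 1331)/1331 = -(-881)/1331 = -1*(-881/1331) = 881/1331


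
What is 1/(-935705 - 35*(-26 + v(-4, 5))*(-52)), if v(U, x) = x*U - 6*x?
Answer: -1/1074025 ≈ -9.3108e-7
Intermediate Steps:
v(U, x) = -6*x + U*x (v(U, x) = U*x - 6*x = -6*x + U*x)
1/(-935705 - 35*(-26 + v(-4, 5))*(-52)) = 1/(-935705 - 35*(-26 + 5*(-6 - 4))*(-52)) = 1/(-935705 - 35*(-26 + 5*(-10))*(-52)) = 1/(-935705 - 35*(-26 - 50)*(-52)) = 1/(-935705 - 35*(-76)*(-52)) = 1/(-935705 + 2660*(-52)) = 1/(-935705 - 138320) = 1/(-1074025) = -1/1074025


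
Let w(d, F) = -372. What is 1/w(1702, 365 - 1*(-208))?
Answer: -1/372 ≈ -0.0026882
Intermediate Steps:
1/w(1702, 365 - 1*(-208)) = 1/(-372) = -1/372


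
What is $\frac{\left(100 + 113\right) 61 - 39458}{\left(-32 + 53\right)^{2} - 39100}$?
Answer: $\frac{395}{577} \approx 0.68458$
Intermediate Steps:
$\frac{\left(100 + 113\right) 61 - 39458}{\left(-32 + 53\right)^{2} - 39100} = \frac{213 \cdot 61 - 39458}{21^{2} - 39100} = \frac{12993 - 39458}{441 - 39100} = - \frac{26465}{-38659} = \left(-26465\right) \left(- \frac{1}{38659}\right) = \frac{395}{577}$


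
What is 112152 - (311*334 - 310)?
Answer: 8588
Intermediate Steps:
112152 - (311*334 - 310) = 112152 - (103874 - 310) = 112152 - 1*103564 = 112152 - 103564 = 8588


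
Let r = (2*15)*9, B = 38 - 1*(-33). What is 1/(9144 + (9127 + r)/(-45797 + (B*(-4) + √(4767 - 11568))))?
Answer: 19416534246971/177540829678858825 + 9397*I*√6801/177540829678858825 ≈ 0.00010936 + 4.3649e-12*I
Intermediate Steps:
B = 71 (B = 38 + 33 = 71)
r = 270 (r = 30*9 = 270)
1/(9144 + (9127 + r)/(-45797 + (B*(-4) + √(4767 - 11568)))) = 1/(9144 + (9127 + 270)/(-45797 + (71*(-4) + √(4767 - 11568)))) = 1/(9144 + 9397/(-45797 + (-284 + √(-6801)))) = 1/(9144 + 9397/(-45797 + (-284 + I*√6801))) = 1/(9144 + 9397/(-46081 + I*√6801))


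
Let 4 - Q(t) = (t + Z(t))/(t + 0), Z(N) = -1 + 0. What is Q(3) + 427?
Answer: 1291/3 ≈ 430.33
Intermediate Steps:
Z(N) = -1
Q(t) = 4 - (-1 + t)/t (Q(t) = 4 - (t - 1)/(t + 0) = 4 - (-1 + t)/t)
Q(3) + 427 = (3 + 1/3) + 427 = 10/3 + 427 = 1291/3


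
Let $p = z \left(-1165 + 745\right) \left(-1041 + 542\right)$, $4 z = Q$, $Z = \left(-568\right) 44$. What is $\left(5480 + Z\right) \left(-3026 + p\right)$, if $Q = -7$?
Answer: $7215361992$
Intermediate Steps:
$Z = -24992$
$z = - \frac{7}{4}$ ($z = \frac{1}{4} \left(-7\right) = - \frac{7}{4} \approx -1.75$)
$p = -366765$ ($p = - \frac{7 \left(-1165 + 745\right) \left(-1041 + 542\right)}{4} = - \frac{7 \left(\left(-420\right) \left(-499\right)\right)}{4} = \left(- \frac{7}{4}\right) 209580 = -366765$)
$\left(5480 + Z\right) \left(-3026 + p\right) = \left(5480 - 24992\right) \left(-3026 - 366765\right) = \left(-19512\right) \left(-369791\right) = 7215361992$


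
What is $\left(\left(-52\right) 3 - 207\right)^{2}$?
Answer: $131769$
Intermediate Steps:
$\left(\left(-52\right) 3 - 207\right)^{2} = \left(-156 - 207\right)^{2} = \left(-363\right)^{2} = 131769$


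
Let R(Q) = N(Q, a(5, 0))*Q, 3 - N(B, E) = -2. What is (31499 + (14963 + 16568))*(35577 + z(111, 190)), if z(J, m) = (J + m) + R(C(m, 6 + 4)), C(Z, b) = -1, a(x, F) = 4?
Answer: 2261075190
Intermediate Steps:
N(B, E) = 5 (N(B, E) = 3 - 1*(-2) = 3 + 2 = 5)
R(Q) = 5*Q
z(J, m) = -5 + J + m (z(J, m) = (J + m) + 5*(-1) = (J + m) - 5 = -5 + J + m)
(31499 + (14963 + 16568))*(35577 + z(111, 190)) = (31499 + (14963 + 16568))*(35577 + (-5 + 111 + 190)) = (31499 + 31531)*(35577 + 296) = 63030*35873 = 2261075190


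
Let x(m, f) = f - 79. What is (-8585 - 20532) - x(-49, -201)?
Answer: -28837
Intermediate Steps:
x(m, f) = -79 + f
(-8585 - 20532) - x(-49, -201) = (-8585 - 20532) - (-79 - 201) = -29117 - 1*(-280) = -29117 + 280 = -28837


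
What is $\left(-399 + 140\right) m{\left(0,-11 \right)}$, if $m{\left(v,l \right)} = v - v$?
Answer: $0$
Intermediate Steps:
$m{\left(v,l \right)} = 0$
$\left(-399 + 140\right) m{\left(0,-11 \right)} = \left(-399 + 140\right) 0 = \left(-259\right) 0 = 0$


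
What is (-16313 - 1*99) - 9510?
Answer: -25922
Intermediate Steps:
(-16313 - 1*99) - 9510 = (-16313 - 99) - 9510 = -16412 - 9510 = -25922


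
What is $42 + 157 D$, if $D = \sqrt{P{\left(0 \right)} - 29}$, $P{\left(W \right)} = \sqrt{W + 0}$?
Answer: $42 + 157 i \sqrt{29} \approx 42.0 + 845.47 i$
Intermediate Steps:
$P{\left(W \right)} = \sqrt{W}$
$D = i \sqrt{29}$ ($D = \sqrt{\sqrt{0} - 29} = \sqrt{0 - 29} = \sqrt{-29} = i \sqrt{29} \approx 5.3852 i$)
$42 + 157 D = 42 + 157 i \sqrt{29}$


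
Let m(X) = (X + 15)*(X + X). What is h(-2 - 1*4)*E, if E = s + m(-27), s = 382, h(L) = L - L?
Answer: 0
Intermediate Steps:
m(X) = 2*X*(15 + X) (m(X) = (15 + X)*(2*X) = 2*X*(15 + X))
h(L) = 0
E = 1030 (E = 382 + 2*(-27)*(15 - 27) = 382 + 2*(-27)*(-12) = 382 + 648 = 1030)
h(-2 - 1*4)*E = 0*1030 = 0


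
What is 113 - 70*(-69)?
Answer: 4943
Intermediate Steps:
113 - 70*(-69) = 113 + 4830 = 4943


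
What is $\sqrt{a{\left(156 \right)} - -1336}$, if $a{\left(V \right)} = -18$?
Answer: $\sqrt{1318} \approx 36.304$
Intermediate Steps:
$\sqrt{a{\left(156 \right)} - -1336} = \sqrt{-18 - -1336} = \sqrt{-18 + \left(-17 + 1353\right)} = \sqrt{-18 + 1336} = \sqrt{1318}$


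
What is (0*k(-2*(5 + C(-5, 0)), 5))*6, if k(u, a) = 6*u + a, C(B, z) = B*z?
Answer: 0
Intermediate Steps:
k(u, a) = a + 6*u
(0*k(-2*(5 + C(-5, 0)), 5))*6 = (0*(5 + 6*(-2*(5 - 5*0))))*6 = (0*(5 + 6*(-2*(5 + 0))))*6 = (0*(5 + 6*(-2*5)))*6 = (0*(5 + 6*(-10)))*6 = (0*(5 - 60))*6 = (0*(-55))*6 = 0*6 = 0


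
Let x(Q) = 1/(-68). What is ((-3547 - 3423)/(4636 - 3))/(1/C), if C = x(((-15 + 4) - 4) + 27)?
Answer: 5/226 ≈ 0.022124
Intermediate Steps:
x(Q) = -1/68
C = -1/68 ≈ -0.014706
((-3547 - 3423)/(4636 - 3))/(1/C) = ((-3547 - 3423)/(4636 - 3))/(1/(-1/68)) = -6970/4633/(-68) = -6970*1/4633*(-1/68) = -170/113*(-1/68) = 5/226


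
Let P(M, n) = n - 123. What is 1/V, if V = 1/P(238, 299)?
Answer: 176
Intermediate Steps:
P(M, n) = -123 + n
V = 1/176 (V = 1/(-123 + 299) = 1/176 ≈ 0.0056818)
1/V = 1/(1/176) = 176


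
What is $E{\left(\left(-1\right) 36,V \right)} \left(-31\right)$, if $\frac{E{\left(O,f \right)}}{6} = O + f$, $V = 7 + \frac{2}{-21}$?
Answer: $\frac{37882}{7} \approx 5411.7$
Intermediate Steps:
$V = \frac{145}{21}$ ($V = 7 + 2 \left(- \frac{1}{21}\right) = 7 - \frac{2}{21} = \frac{145}{21} \approx 6.9048$)
$E{\left(O,f \right)} = 6 O + 6 f$ ($E{\left(O,f \right)} = 6 \left(O + f\right) = 6 O + 6 f$)
$E{\left(\left(-1\right) 36,V \right)} \left(-31\right) = \left(6 \left(\left(-1\right) 36\right) + 6 \cdot \frac{145}{21}\right) \left(-31\right) = \left(6 \left(-36\right) + \frac{290}{7}\right) \left(-31\right) = \left(-216 + \frac{290}{7}\right) \left(-31\right) = \left(- \frac{1222}{7}\right) \left(-31\right) = \frac{37882}{7}$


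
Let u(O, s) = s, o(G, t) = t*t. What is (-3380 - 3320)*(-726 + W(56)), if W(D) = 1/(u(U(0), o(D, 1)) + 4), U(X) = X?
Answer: 4862860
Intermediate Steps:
o(G, t) = t²
W(D) = ⅕ (W(D) = 1/(1² + 4) = 1/(1 + 4) = 1/5 = ⅕)
(-3380 - 3320)*(-726 + W(56)) = (-3380 - 3320)*(-726 + ⅕) = -6700*(-3629/5) = 4862860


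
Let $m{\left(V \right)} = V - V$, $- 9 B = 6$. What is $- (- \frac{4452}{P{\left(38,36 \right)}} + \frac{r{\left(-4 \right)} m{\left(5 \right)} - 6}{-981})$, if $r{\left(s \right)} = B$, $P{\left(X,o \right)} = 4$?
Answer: $\frac{363949}{327} \approx 1113.0$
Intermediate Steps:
$B = - \frac{2}{3}$ ($B = \left(- \frac{1}{9}\right) 6 = - \frac{2}{3} \approx -0.66667$)
$m{\left(V \right)} = 0$
$r{\left(s \right)} = - \frac{2}{3}$
$- (- \frac{4452}{P{\left(38,36 \right)}} + \frac{r{\left(-4 \right)} m{\left(5 \right)} - 6}{-981}) = - (- \frac{4452}{4} + \frac{\left(- \frac{2}{3}\right) 0 - 6}{-981}) = - (\left(-4452\right) \frac{1}{4} + \left(0 - 6\right) \left(- \frac{1}{981}\right)) = - (-1113 - - \frac{2}{327}) = - (-1113 + \frac{2}{327}) = \left(-1\right) \left(- \frac{363949}{327}\right) = \frac{363949}{327}$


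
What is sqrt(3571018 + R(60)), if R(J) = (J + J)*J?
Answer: sqrt(3578218) ≈ 1891.6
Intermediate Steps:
R(J) = 2*J**2 (R(J) = (2*J)*J = 2*J**2)
sqrt(3571018 + R(60)) = sqrt(3571018 + 2*60**2) = sqrt(3571018 + 2*3600) = sqrt(3571018 + 7200) = sqrt(3578218)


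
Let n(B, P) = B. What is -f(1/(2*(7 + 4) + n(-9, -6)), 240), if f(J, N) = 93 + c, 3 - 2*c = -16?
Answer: -205/2 ≈ -102.50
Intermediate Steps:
c = 19/2 (c = 3/2 - ½*(-16) = 3/2 + 8 = 19/2 ≈ 9.5000)
f(J, N) = 205/2 (f(J, N) = 93 + 19/2 = 205/2)
-f(1/(2*(7 + 4) + n(-9, -6)), 240) = -1*205/2 = -205/2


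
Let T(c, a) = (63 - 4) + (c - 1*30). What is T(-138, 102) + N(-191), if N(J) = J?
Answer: -300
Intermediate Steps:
T(c, a) = 29 + c (T(c, a) = 59 + (c - 30) = 59 + (-30 + c) = 29 + c)
T(-138, 102) + N(-191) = (29 - 138) - 191 = -109 - 191 = -300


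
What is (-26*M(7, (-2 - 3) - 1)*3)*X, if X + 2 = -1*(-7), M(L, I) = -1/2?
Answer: 195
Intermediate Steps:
M(L, I) = -½ (M(L, I) = -1*½ = -½)
X = 5 (X = -2 - 1*(-7) = -2 + 7 = 5)
(-26*M(7, (-2 - 3) - 1)*3)*X = (-26*(-½)*3)*5 = (13*3)*5 = 39*5 = 195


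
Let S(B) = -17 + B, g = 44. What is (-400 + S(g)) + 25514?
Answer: 25141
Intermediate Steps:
(-400 + S(g)) + 25514 = (-400 + (-17 + 44)) + 25514 = (-400 + 27) + 25514 = -373 + 25514 = 25141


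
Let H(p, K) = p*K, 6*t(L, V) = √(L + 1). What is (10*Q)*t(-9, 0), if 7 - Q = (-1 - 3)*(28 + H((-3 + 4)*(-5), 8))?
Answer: -410*I*√2/3 ≈ -193.28*I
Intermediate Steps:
t(L, V) = √(1 + L)/6 (t(L, V) = √(L + 1)/6 = √(1 + L)/6)
H(p, K) = K*p
Q = -41 (Q = 7 - (-1 - 3)*(28 + 8*((-3 + 4)*(-5))) = 7 - (-4)*(28 + 8*(1*(-5))) = 7 - (-4)*(28 + 8*(-5)) = 7 - (-4)*(28 - 40) = 7 - (-4)*(-12) = 7 - 1*48 = 7 - 48 = -41)
(10*Q)*t(-9, 0) = (10*(-41))*(√(1 - 9)/6) = -205*√(-8)/3 = -205*2*I*√2/3 = -410*I*√2/3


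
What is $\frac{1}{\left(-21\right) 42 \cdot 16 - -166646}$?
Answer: $\frac{1}{152534} \approx 6.5559 \cdot 10^{-6}$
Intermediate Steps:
$\frac{1}{\left(-21\right) 42 \cdot 16 - -166646} = \frac{1}{\left(-882\right) 16 + 166646} = \frac{1}{-14112 + 166646} = \frac{1}{152534}$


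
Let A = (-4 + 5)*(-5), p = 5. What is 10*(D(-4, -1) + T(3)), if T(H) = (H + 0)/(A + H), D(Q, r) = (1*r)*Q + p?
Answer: 75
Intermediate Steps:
A = -5 (A = 1*(-5) = -5)
D(Q, r) = 5 + Q*r (D(Q, r) = (1*r)*Q + 5 = r*Q + 5 = Q*r + 5 = 5 + Q*r)
T(H) = H/(-5 + H) (T(H) = (H + 0)/(-5 + H) = H/(-5 + H))
10*(D(-4, -1) + T(3)) = 10*((5 - 4*(-1)) + 3/(-5 + 3)) = 10*((5 + 4) + 3/(-2)) = 10*(9 + 3*(-½)) = 10*(9 - 3/2) = 10*(15/2) = 75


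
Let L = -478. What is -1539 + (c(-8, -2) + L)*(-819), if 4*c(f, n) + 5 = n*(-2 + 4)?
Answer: 1567143/4 ≈ 3.9179e+5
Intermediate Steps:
c(f, n) = -5/4 + n/2 (c(f, n) = -5/4 + (n*(-2 + 4))/4 = -5/4 + (n*2)/4 = -5/4 + (2*n)/4 = -5/4 + n/2)
-1539 + (c(-8, -2) + L)*(-819) = -1539 + ((-5/4 + (½)*(-2)) - 478)*(-819) = -1539 + ((-5/4 - 1) - 478)*(-819) = -1539 + (-9/4 - 478)*(-819) = -1539 - 1921/4*(-819) = -1539 + 1573299/4 = 1567143/4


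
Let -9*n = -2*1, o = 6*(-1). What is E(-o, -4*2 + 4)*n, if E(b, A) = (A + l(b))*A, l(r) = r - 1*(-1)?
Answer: -8/3 ≈ -2.6667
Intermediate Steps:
l(r) = 1 + r (l(r) = r + 1 = 1 + r)
o = -6
E(b, A) = A*(1 + A + b) (E(b, A) = (A + (1 + b))*A = (1 + A + b)*A = A*(1 + A + b))
n = 2/9 (n = -(-2)/9 = -1/9*(-2) = 2/9 ≈ 0.22222)
E(-o, -4*2 + 4)*n = ((-4*2 + 4)*(1 + (-4*2 + 4) - 1*(-6)))*(2/9) = ((-8 + 4)*(1 + (-8 + 4) + 6))*(2/9) = -4*(1 - 4 + 6)*(2/9) = -4*3*(2/9) = -12*2/9 = -8/3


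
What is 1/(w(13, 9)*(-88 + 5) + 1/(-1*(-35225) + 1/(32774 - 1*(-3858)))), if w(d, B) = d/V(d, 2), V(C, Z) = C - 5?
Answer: -10322897608/1392300521823 ≈ -0.0074143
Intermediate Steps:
V(C, Z) = -5 + C
w(d, B) = d/(-5 + d)
1/(w(13, 9)*(-88 + 5) + 1/(-1*(-35225) + 1/(32774 - 1*(-3858)))) = 1/((13/(-5 + 13))*(-88 + 5) + 1/(-1*(-35225) + 1/(32774 - 1*(-3858)))) = 1/((13/8)*(-83) + 1/(35225 + 1/(32774 + 3858))) = 1/((13*(⅛))*(-83) + 1/(35225 + 1/36632)) = 1/((13/8)*(-83) + 1/(35225 + 1/36632)) = 1/(-1079/8 + 1/(1290362201/36632)) = 1/(-1079/8 + 36632/1290362201) = 1/(-1392300521823/10322897608) = -10322897608/1392300521823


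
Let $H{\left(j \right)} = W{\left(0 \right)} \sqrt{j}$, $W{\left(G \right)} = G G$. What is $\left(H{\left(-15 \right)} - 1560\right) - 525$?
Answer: $-2085$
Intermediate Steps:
$W{\left(G \right)} = G^{2}$
$H{\left(j \right)} = 0$ ($H{\left(j \right)} = 0^{2} \sqrt{j} = 0 \sqrt{j} = 0$)
$\left(H{\left(-15 \right)} - 1560\right) - 525 = \left(0 - 1560\right) - 525 = -1560 - 525 = -2085$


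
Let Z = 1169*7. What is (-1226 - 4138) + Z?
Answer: 2819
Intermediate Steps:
Z = 8183
(-1226 - 4138) + Z = (-1226 - 4138) + 8183 = -5364 + 8183 = 2819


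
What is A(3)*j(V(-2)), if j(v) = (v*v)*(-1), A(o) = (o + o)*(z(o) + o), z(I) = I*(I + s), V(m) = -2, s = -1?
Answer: -216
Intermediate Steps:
z(I) = I*(-1 + I) (z(I) = I*(I - 1) = I*(-1 + I))
A(o) = 2*o*(o + o*(-1 + o)) (A(o) = (o + o)*(o*(-1 + o) + o) = (2*o)*(o + o*(-1 + o)) = 2*o*(o + o*(-1 + o)))
j(v) = -v**2 (j(v) = v**2*(-1) = -v**2)
A(3)*j(V(-2)) = (2*3**3)*(-1*(-2)**2) = (2*27)*(-1*4) = 54*(-4) = -216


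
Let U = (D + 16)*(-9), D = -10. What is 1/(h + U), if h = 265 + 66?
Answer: 1/277 ≈ 0.0036101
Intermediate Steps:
U = -54 (U = (-10 + 16)*(-9) = 6*(-9) = -54)
h = 331
1/(h + U) = 1/(331 - 54) = 1/277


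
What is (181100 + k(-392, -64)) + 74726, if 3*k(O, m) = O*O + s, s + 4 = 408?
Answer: 307182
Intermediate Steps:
s = 404 (s = -4 + 408 = 404)
k(O, m) = 404/3 + O**2/3 (k(O, m) = (O*O + 404)/3 = (O**2 + 404)/3 = (404 + O**2)/3 = 404/3 + O**2/3)
(181100 + k(-392, -64)) + 74726 = (181100 + (404/3 + (1/3)*(-392)**2)) + 74726 = (181100 + (404/3 + (1/3)*153664)) + 74726 = (181100 + (404/3 + 153664/3)) + 74726 = (181100 + 51356) + 74726 = 232456 + 74726 = 307182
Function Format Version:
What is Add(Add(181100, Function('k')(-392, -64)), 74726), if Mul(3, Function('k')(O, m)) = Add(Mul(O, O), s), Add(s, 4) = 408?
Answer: 307182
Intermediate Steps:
s = 404 (s = Add(-4, 408) = 404)
Function('k')(O, m) = Add(Rational(404, 3), Mul(Rational(1, 3), Pow(O, 2))) (Function('k')(O, m) = Mul(Rational(1, 3), Add(Mul(O, O), 404)) = Mul(Rational(1, 3), Add(Pow(O, 2), 404)) = Mul(Rational(1, 3), Add(404, Pow(O, 2))) = Add(Rational(404, 3), Mul(Rational(1, 3), Pow(O, 2))))
Add(Add(181100, Function('k')(-392, -64)), 74726) = Add(Add(181100, Add(Rational(404, 3), Mul(Rational(1, 3), Pow(-392, 2)))), 74726) = Add(Add(181100, Add(Rational(404, 3), Mul(Rational(1, 3), 153664))), 74726) = Add(Add(181100, Add(Rational(404, 3), Rational(153664, 3))), 74726) = Add(Add(181100, 51356), 74726) = Add(232456, 74726) = 307182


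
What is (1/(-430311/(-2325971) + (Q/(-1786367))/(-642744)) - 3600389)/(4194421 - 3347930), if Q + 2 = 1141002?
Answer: -222357758045682599333423/52278829745457771291206 ≈ -4.2533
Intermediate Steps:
Q = 1141000 (Q = -2 + 1141002 = 1141000)
(1/(-430311/(-2325971) + (Q/(-1786367))/(-642744)) - 3600389)/(4194421 - 3347930) = (1/(-430311/(-2325971) + (1141000/(-1786367))/(-642744)) - 3600389)/(4194421 - 3347930) = (1/(-430311*(-1/2325971) + (1141000*(-1/1786367))*(-1/642744)) - 3600389)/846491 = (1/(430311/2325971 - 1141000/1786367*(-1/642744)) - 3600389)*(1/846491) = (1/(430311/2325971 + 142625/143522083881) - 3600389)*(1/846491) = (1/(61759463178530866/333828204966773451) - 3600389)*(1/846491) = (333828204966773451/61759463178530866 - 3600389)*(1/846491) = -222357758045682599333423/61759463178530866*1/846491 = -222357758045682599333423/52278829745457771291206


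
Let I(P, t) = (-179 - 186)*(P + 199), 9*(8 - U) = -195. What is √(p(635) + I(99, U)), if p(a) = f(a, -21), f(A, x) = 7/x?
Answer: I*√978933/3 ≈ 329.8*I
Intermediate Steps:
U = 89/3 (U = 8 - ⅑*(-195) = 8 + 65/3 = 89/3 ≈ 29.667)
I(P, t) = -72635 - 365*P (I(P, t) = -365*(199 + P) = -72635 - 365*P)
p(a) = -⅓ (p(a) = 7/(-21) = 7*(-1/21) = -⅓)
√(p(635) + I(99, U)) = √(-⅓ + (-72635 - 365*99)) = √(-⅓ + (-72635 - 36135)) = √(-⅓ - 108770) = √(-326311/3) = I*√978933/3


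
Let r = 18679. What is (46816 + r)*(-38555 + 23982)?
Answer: -954458635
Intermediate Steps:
(46816 + r)*(-38555 + 23982) = (46816 + 18679)*(-38555 + 23982) = 65495*(-14573) = -954458635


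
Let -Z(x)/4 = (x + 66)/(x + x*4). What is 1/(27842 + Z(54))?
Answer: 9/250562 ≈ 3.5919e-5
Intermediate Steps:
Z(x) = -4*(66 + x)/(5*x) (Z(x) = -4*(x + 66)/(x + x*4) = -4*(66 + x)/(x + 4*x) = -4*(66 + x)/(5*x))
1/(27842 + Z(54)) = 1/(27842 + (⅘)*(-66 - 1*54)/54) = 1/(27842 + (⅘)*(1/54)*(-66 - 54)) = 1/(27842 + (⅘)*(1/54)*(-120)) = 1/(27842 - 16/9) = 1/(250562/9) = 9/250562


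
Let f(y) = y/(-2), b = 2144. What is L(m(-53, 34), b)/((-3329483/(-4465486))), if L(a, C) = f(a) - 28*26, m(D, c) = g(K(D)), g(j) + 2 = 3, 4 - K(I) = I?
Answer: -3253106551/3329483 ≈ -977.06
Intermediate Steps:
K(I) = 4 - I
f(y) = -y/2 (f(y) = y*(-½) = -y/2)
g(j) = 1 (g(j) = -2 + 3 = 1)
m(D, c) = 1
L(a, C) = -728 - a/2 (L(a, C) = -a/2 - 28*26 = -a/2 - 728 = -728 - a/2)
L(m(-53, 34), b)/((-3329483/(-4465486))) = (-728 - ½*1)/((-3329483/(-4465486))) = (-728 - ½)/((-3329483*(-1/4465486))) = -1457/(2*3329483/4465486) = -1457/2*4465486/3329483 = -3253106551/3329483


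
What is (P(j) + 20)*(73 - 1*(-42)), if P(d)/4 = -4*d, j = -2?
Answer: 5980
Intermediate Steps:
P(d) = -16*d (P(d) = 4*(-4*d) = -16*d)
(P(j) + 20)*(73 - 1*(-42)) = (-16*(-2) + 20)*(73 - 1*(-42)) = (32 + 20)*(73 + 42) = 52*115 = 5980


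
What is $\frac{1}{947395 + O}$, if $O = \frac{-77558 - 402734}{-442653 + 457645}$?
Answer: $\frac{3748}{3550716387} \approx 1.0556 \cdot 10^{-6}$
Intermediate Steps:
$O = - \frac{120073}{3748}$ ($O = - \frac{480292}{14992} = \left(-480292\right) \frac{1}{14992} = - \frac{120073}{3748} \approx -32.037$)
$\frac{1}{947395 + O} = \frac{1}{947395 - \frac{120073}{3748}} = \frac{1}{\frac{3550716387}{3748}} = \frac{3748}{3550716387}$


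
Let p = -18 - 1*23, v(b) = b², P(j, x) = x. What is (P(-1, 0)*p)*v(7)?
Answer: 0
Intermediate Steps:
p = -41 (p = -18 - 23 = -41)
(P(-1, 0)*p)*v(7) = (0*(-41))*7² = 0*49 = 0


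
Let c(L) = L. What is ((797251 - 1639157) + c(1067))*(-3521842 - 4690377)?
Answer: 6905154011741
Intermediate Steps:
((797251 - 1639157) + c(1067))*(-3521842 - 4690377) = ((797251 - 1639157) + 1067)*(-3521842 - 4690377) = (-841906 + 1067)*(-8212219) = -840839*(-8212219) = 6905154011741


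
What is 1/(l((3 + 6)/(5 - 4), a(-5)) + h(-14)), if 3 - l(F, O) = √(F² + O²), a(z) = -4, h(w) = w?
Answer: -11/24 + √97/24 ≈ -0.047964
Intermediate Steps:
l(F, O) = 3 - √(F² + O²)
1/(l((3 + 6)/(5 - 4), a(-5)) + h(-14)) = 1/((3 - √(((3 + 6)/(5 - 4))² + (-4)²)) - 14) = 1/((3 - √((9/1)² + 16)) - 14) = 1/((3 - √((9*1)² + 16)) - 14) = 1/((3 - √(9² + 16)) - 14) = 1/((3 - √(81 + 16)) - 14) = 1/((3 - √97) - 14) = 1/(-11 - √97)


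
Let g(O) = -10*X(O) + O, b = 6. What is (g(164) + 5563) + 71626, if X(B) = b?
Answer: 77293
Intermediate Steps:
X(B) = 6
g(O) = -60 + O (g(O) = -10*6 + O = -60 + O)
(g(164) + 5563) + 71626 = ((-60 + 164) + 5563) + 71626 = (104 + 5563) + 71626 = 5667 + 71626 = 77293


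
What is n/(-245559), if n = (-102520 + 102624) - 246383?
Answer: 82093/81853 ≈ 1.0029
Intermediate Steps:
n = -246279 (n = 104 - 246383 = -246279)
n/(-245559) = -246279/(-245559) = -246279*(-1/245559) = 82093/81853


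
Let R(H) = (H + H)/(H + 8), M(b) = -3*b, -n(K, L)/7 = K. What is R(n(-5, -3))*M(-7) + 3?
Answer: 1599/43 ≈ 37.186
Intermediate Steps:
n(K, L) = -7*K
R(H) = 2*H/(8 + H) (R(H) = (2*H)/(8 + H) = 2*H/(8 + H))
R(n(-5, -3))*M(-7) + 3 = (2*(-7*(-5))/(8 - 7*(-5)))*(-3*(-7)) + 3 = (2*35/(8 + 35))*21 + 3 = (2*35/43)*21 + 3 = (2*35*(1/43))*21 + 3 = (70/43)*21 + 3 = 1470/43 + 3 = 1599/43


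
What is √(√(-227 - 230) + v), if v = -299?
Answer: √(-299 + I*√457) ≈ 0.61775 + 17.303*I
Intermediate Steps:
√(√(-227 - 230) + v) = √(√(-227 - 230) - 299) = √(√(-457) - 299) = √(I*√457 - 299) = √(-299 + I*√457)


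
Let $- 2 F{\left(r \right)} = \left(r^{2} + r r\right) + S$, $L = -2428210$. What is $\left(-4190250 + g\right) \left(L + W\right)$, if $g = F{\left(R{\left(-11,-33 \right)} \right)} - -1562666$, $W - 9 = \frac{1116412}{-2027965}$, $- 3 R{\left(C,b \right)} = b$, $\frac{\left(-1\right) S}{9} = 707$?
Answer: $\frac{25847922860936469719}{4055930} \approx 6.3729 \cdot 10^{12}$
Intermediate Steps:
$S = -6363$ ($S = \left(-9\right) 707 = -6363$)
$R{\left(C,b \right)} = - \frac{b}{3}$
$W = \frac{17135273}{2027965}$ ($W = 9 + \frac{1116412}{-2027965} = 9 + 1116412 \left(- \frac{1}{2027965}\right) = 9 - \frac{1116412}{2027965} = \frac{17135273}{2027965} \approx 8.4495$)
$F{\left(r \right)} = \frac{6363}{2} - r^{2}$ ($F{\left(r \right)} = - \frac{\left(r^{2} + r r\right) - 6363}{2} = - \frac{\left(r^{2} + r^{2}\right) - 6363}{2} = - \frac{2 r^{2} - 6363}{2} = - \frac{-6363 + 2 r^{2}}{2} = \frac{6363}{2} - r^{2}$)
$g = \frac{3131453}{2}$ ($g = \left(\frac{6363}{2} - \left(\left(- \frac{1}{3}\right) \left(-33\right)\right)^{2}\right) - -1562666 = \left(\frac{6363}{2} - 11^{2}\right) + 1562666 = \left(\frac{6363}{2} - 121\right) + 1562666 = \frac{6121}{2} + 1562666 = \frac{3131453}{2} \approx 1.5657 \cdot 10^{6}$)
$\left(-4190250 + g\right) \left(L + W\right) = \left(-4190250 + \frac{3131453}{2}\right) \left(-2428210 + \frac{17135273}{2027965}\right) = \left(- \frac{5249047}{2}\right) \left(- \frac{4924307757377}{2027965}\right) = \frac{25847922860936469719}{4055930}$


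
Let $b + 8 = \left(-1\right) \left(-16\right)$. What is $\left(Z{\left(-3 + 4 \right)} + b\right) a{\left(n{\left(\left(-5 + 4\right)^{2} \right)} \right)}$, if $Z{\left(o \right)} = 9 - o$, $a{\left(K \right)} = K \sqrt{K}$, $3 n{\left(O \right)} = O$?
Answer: $\frac{16 \sqrt{3}}{9} \approx 3.0792$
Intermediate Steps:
$n{\left(O \right)} = \frac{O}{3}$
$a{\left(K \right)} = K^{\frac{3}{2}}$
$b = 8$ ($b = -8 - -16 = -8 + 16 = 8$)
$\left(Z{\left(-3 + 4 \right)} + b\right) a{\left(n{\left(\left(-5 + 4\right)^{2} \right)} \right)} = \left(\left(9 - \left(-3 + 4\right)\right) + 8\right) \left(\frac{\left(-5 + 4\right)^{2}}{3}\right)^{\frac{3}{2}} = \left(\left(9 - 1\right) + 8\right) \left(\frac{\left(-1\right)^{2}}{3}\right)^{\frac{3}{2}} = \left(\left(9 - 1\right) + 8\right) \left(\frac{1}{3} \cdot 1\right)^{\frac{3}{2}} = \frac{8 + 8}{3 \sqrt{3}} = 16 \frac{\sqrt{3}}{9} = \frac{16 \sqrt{3}}{9}$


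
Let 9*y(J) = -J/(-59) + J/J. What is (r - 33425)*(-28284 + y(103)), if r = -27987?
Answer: 102480538056/59 ≈ 1.7370e+9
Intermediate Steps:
y(J) = 1/9 + J/531 (y(J) = (-J/(-59) + J/J)/9 = (-J*(-1/59) + 1)/9 = (J/59 + 1)/9 = (1 + J/59)/9 = 1/9 + J/531)
(r - 33425)*(-28284 + y(103)) = (-27987 - 33425)*(-28284 + (1/9 + (1/531)*103)) = -61412*(-28284 + (1/9 + 103/531)) = -61412*(-28284 + 18/59) = -61412*(-1668738/59) = 102480538056/59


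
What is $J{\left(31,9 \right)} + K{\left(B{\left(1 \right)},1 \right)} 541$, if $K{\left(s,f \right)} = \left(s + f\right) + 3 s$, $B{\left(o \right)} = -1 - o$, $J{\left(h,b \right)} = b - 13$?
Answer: $-3791$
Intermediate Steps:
$J{\left(h,b \right)} = -13 + b$
$K{\left(s,f \right)} = f + 4 s$ ($K{\left(s,f \right)} = \left(f + s\right) + 3 s = f + 4 s$)
$J{\left(31,9 \right)} + K{\left(B{\left(1 \right)},1 \right)} 541 = \left(-13 + 9\right) + \left(1 + 4 \left(-1 - 1\right)\right) 541 = -4 + \left(1 + 4 \left(-1 - 1\right)\right) 541 = -4 + \left(1 + 4 \left(-2\right)\right) 541 = -4 + \left(1 - 8\right) 541 = -4 - 3787 = -3791$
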